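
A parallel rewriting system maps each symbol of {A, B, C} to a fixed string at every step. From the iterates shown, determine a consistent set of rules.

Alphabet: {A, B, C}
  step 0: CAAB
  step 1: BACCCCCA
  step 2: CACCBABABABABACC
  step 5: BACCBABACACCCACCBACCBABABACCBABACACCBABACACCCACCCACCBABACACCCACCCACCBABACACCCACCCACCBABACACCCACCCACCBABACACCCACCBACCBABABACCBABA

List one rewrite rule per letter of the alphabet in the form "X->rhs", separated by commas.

  step 1 ⇒ step 2: BACCCCCA ⇒ CA·CC·BA·BA·BA·BA·BA·CC
    A ↦ CC
    B ↦ CA
    C ↦ BA

A->CC, B->CA, C->BA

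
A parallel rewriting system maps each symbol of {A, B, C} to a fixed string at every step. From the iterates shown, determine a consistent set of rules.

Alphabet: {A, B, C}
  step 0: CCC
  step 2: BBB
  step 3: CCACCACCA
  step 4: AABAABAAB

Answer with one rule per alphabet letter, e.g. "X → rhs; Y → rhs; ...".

A->B, B->CCA, C->A

  step 3 ⇒ step 4: CCACCACCA ⇒ A·A·B·A·A·B·A·A·B
    A ↦ B
    C ↦ A
  step 2 ⇒ step 3: BBB ⇒ CCA·CCA·CCA
    B ↦ CCA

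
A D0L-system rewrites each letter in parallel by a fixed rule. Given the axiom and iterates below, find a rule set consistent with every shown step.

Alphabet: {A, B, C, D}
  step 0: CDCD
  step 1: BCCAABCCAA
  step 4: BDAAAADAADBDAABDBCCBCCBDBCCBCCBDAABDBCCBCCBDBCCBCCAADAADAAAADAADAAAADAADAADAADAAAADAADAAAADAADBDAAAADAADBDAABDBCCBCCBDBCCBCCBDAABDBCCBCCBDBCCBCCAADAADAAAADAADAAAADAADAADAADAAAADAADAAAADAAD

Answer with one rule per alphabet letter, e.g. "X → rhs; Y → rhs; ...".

A->AAD, B->BD, C->BCC, D->AA

  step 0 ⇒ step 1: CDCD ⇒ BCC·AA·BCC·AA
    C ↦ BCC
    D ↦ AA
    A ↦ AAD  (constrained at step 1)
    B ↦ BD  (constrained at step 1)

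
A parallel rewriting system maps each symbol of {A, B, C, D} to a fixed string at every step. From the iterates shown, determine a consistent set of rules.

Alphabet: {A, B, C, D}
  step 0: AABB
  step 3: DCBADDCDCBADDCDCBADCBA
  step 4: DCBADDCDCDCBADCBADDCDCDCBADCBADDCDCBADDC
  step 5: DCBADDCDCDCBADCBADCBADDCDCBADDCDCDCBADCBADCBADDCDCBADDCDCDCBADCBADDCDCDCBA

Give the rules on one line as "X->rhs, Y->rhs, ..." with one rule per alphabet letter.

  step 4 ⇒ step 5: DCBADDCDCDCBADCBADDCDCDCBADCBADDCDCBADDC ⇒ DC·BA·D·DC·DC·DC·BA·DC·BA·DC·BA·D·DC·DC·BA·D·DC·DC·DC·BA·DC·BA·DC·BA·D·DC·DC·BA·D·DC·DC·DC·BA·DC·BA·D·DC·DC·DC·BA
    A ↦ DC
    B ↦ D
    C ↦ BA
    D ↦ DC

A->DC, B->D, C->BA, D->DC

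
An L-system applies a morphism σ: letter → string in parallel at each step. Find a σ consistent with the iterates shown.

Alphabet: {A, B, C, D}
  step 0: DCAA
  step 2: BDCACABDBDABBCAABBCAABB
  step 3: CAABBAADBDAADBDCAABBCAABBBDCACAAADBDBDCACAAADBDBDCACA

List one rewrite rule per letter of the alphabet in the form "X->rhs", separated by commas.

  step 2 ⇒ step 3: BDCACABDBDABBCAABBCAABB ⇒ CA·ABB·AAD·BD·AAD·BD·CA·ABB·CA·ABB·BD·CA·CA·AAD·BD·BD·CA·CA·AAD·BD·BD·CA·CA
    A ↦ BD
    B ↦ CA
    C ↦ AAD
    D ↦ ABB

A->BD, B->CA, C->AAD, D->ABB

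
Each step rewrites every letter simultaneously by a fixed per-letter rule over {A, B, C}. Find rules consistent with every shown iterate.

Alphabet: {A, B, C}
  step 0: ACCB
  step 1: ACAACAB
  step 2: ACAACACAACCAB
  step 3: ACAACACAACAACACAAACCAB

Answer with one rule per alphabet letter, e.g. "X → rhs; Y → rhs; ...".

  step 2 ⇒ step 3: ACAACACAACCAB ⇒ AC·A·AC·AC·A·AC·A·AC·AC·A·A·AC·CAB
    A ↦ AC
    B ↦ CAB
    C ↦ A

A->AC, B->CAB, C->A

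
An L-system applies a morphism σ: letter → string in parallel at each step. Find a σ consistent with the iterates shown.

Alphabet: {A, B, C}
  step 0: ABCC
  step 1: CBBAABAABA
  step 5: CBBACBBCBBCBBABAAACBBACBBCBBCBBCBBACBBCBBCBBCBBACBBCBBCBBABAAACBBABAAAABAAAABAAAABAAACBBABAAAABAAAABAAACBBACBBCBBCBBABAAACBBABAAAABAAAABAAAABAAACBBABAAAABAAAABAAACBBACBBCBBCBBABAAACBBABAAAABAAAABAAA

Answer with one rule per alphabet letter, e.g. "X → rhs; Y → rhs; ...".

  step 0 ⇒ step 1: ABCC ⇒ CBB·A·ABA·ABA
    A ↦ CBB
    B ↦ A
    C ↦ ABA

A->CBB, B->A, C->ABA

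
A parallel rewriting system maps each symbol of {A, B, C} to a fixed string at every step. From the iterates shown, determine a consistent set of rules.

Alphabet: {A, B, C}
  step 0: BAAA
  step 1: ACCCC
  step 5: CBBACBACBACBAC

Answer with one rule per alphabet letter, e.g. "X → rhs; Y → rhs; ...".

A->C, B->AC, C->B

  step 0 ⇒ step 1: BAAA ⇒ AC·C·C·C
    A ↦ C
    B ↦ AC
    C ↦ B  (constrained at step 1)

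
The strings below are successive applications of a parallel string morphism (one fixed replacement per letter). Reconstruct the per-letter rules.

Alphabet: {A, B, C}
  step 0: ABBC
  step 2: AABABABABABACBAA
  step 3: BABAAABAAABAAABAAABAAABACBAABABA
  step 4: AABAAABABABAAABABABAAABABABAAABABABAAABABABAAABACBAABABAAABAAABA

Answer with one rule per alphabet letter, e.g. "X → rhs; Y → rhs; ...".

  step 3 ⇒ step 4: BABAAABAAABAAABAAABAAABACBAABABA ⇒ AA·BA·AA·BA·BA·BA·AA·BA·BA·BA·AA·BA·BA·BA·AA·BA·BA·BA·AA·BA·BA·BA·AA·BA·CB·AA·BA·BA·AA·BA·AA·BA
    A ↦ BA
    B ↦ AA
    C ↦ CB

A->BA, B->AA, C->CB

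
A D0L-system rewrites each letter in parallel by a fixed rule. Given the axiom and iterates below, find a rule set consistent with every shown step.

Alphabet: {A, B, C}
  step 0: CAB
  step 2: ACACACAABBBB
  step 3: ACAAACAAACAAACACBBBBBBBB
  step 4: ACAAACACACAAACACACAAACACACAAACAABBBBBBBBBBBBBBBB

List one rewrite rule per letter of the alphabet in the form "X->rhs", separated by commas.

  step 3 ⇒ step 4: ACAAACAAACAAACACBBBBBBBB ⇒ AC·AA·AC·AC·AC·AA·AC·AC·AC·AA·AC·AC·AC·AA·AC·AA·BB·BB·BB·BB·BB·BB·BB·BB
    A ↦ AC
    B ↦ BB
    C ↦ AA

A->AC, B->BB, C->AA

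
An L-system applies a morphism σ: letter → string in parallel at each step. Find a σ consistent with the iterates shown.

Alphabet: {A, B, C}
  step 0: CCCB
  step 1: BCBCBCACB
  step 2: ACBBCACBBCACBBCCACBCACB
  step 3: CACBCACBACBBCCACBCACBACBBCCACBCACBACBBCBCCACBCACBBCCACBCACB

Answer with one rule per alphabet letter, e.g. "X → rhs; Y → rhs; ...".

  step 2 ⇒ step 3: ACBBCACBBCACBBCCACBCACB ⇒ CAC·BC·ACB·ACB·BC·CAC·BC·ACB·ACB·BC·CAC·BC·ACB·ACB·BC·BC·CAC·BC·ACB·BC·CAC·BC·ACB
    A ↦ CAC
    B ↦ ACB
    C ↦ BC

A->CAC, B->ACB, C->BC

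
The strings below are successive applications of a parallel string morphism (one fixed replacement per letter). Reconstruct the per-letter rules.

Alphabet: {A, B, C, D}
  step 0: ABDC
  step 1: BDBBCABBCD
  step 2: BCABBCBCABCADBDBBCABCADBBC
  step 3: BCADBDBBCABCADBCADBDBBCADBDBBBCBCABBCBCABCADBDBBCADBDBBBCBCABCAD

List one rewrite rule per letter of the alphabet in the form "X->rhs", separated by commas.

  step 2 ⇒ step 3: BCABBCBCABCADBDBBCABCADBBC ⇒ BCA·D·BDB·BCA·BCA·D·BCA·D·BDB·BCA·D·BDB·BBC·BCA·BBC·BCA·BCA·D·BDB·BCA·D·BDB·BBC·BCA·BCA·D
    A ↦ BDB
    B ↦ BCA
    C ↦ D
    D ↦ BBC

A->BDB, B->BCA, C->D, D->BBC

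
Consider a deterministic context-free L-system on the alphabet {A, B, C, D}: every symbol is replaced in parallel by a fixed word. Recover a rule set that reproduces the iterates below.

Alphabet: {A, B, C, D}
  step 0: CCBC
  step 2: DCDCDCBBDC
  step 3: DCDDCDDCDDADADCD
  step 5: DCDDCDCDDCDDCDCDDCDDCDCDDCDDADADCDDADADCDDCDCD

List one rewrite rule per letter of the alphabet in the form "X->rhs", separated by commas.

A->BB, B->DA, C->D, D->DC

  step 2 ⇒ step 3: DCDCDCBBDC ⇒ DC·D·DC·D·DC·D·DA·DA·DC·D
    B ↦ DA
    C ↦ D
    D ↦ DC
    A ↦ BB  (constrained at step 3)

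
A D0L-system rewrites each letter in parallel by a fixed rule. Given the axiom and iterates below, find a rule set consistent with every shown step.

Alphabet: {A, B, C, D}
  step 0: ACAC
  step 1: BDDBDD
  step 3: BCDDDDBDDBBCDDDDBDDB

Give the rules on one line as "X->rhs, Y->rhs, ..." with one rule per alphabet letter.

A->B, B->BC, C->DD, D->CA

  step 0 ⇒ step 1: ACAC ⇒ B·DD·B·DD
    A ↦ B
    C ↦ DD
    B ↦ BC  (constrained at step 1)
    D ↦ CA  (constrained at step 1)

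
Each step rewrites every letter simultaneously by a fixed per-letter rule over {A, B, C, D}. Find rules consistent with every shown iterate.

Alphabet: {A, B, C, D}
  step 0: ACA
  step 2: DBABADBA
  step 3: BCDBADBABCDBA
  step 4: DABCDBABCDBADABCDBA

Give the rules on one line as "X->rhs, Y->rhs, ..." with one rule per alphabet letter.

  step 3 ⇒ step 4: BCDBADBABCDBA ⇒ D·A·BC·D·BA·BC·D·BA·D·A·BC·D·BA
    A ↦ BA
    B ↦ D
    C ↦ A
    D ↦ BC

A->BA, B->D, C->A, D->BC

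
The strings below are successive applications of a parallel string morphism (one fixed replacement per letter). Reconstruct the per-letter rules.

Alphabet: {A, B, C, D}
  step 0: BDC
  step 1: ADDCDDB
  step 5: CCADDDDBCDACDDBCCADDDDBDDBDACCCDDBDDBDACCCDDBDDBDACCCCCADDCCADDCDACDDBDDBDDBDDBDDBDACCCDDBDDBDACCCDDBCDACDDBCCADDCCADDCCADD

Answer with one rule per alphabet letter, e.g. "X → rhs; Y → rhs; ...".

  step 0 ⇒ step 1: BDC ⇒ ADD·C·DDB
    B ↦ ADD
    C ↦ DDB
    D ↦ C
    A ↦ DAC  (constrained at step 1)

A->DAC, B->ADD, C->DDB, D->C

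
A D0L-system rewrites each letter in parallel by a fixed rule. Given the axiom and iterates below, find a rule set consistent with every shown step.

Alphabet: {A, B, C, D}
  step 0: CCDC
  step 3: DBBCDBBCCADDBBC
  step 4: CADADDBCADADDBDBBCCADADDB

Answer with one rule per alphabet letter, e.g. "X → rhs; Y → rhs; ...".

A->B, B->AD, C->DB, D->C

  step 3 ⇒ step 4: DBBCDBBCCADDBBC ⇒ C·AD·AD·DB·C·AD·AD·DB·DB·B·C·C·AD·AD·DB
    A ↦ B
    B ↦ AD
    C ↦ DB
    D ↦ C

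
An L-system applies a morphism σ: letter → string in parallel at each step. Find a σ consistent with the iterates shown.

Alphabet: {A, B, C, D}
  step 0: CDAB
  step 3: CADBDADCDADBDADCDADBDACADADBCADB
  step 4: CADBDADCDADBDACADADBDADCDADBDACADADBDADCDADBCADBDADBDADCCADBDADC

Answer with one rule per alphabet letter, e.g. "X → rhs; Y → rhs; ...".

A->DB, B->DC, C->CA, D->DA

  step 3 ⇒ step 4: CADBDADCDADBDADCDADBDACADADBCADB ⇒ CA·DB·DA·DC·DA·DB·DA·CA·DA·DB·DA·DC·DA·DB·DA·CA·DA·DB·DA·DC·DA·DB·CA·DB·DA·DB·DA·DC·CA·DB·DA·DC
    A ↦ DB
    B ↦ DC
    C ↦ CA
    D ↦ DA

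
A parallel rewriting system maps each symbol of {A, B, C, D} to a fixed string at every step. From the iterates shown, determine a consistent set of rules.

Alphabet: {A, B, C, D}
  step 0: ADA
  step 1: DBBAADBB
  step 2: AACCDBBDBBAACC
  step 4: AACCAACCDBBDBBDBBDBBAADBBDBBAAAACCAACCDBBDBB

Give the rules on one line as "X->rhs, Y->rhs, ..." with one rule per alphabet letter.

A->DBB, B->C, C->A, D->AA

  step 1 ⇒ step 2: DBBAADBB ⇒ AA·C·C·DBB·DBB·AA·C·C
    A ↦ DBB
    B ↦ C
    D ↦ AA
    C ↦ A  (constrained at step 2)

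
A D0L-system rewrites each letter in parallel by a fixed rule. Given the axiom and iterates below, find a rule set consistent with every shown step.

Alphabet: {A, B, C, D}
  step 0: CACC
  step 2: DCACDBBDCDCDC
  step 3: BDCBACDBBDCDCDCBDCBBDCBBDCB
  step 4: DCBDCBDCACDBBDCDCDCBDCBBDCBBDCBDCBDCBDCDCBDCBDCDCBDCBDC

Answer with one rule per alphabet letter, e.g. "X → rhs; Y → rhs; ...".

  step 3 ⇒ step 4: BDCBACDBBDCDCDCBDCBBDCBBDCB ⇒ DC·BDC·B·DC·ACD·B·BDC·DC·DC·BDC·B·BDC·B·BDC·B·DC·BDC·B·DC·DC·BDC·B·DC·DC·BDC·B·DC
    A ↦ ACD
    B ↦ DC
    C ↦ B
    D ↦ BDC

A->ACD, B->DC, C->B, D->BDC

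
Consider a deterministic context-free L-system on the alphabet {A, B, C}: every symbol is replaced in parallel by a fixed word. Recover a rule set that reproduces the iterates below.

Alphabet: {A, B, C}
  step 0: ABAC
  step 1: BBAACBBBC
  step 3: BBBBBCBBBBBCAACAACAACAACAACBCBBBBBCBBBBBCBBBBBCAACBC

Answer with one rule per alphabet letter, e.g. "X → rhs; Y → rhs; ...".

  step 0 ⇒ step 1: ABAC ⇒ BB·AAC·BB·BC
    A ↦ BB
    B ↦ AAC
    C ↦ BC

A->BB, B->AAC, C->BC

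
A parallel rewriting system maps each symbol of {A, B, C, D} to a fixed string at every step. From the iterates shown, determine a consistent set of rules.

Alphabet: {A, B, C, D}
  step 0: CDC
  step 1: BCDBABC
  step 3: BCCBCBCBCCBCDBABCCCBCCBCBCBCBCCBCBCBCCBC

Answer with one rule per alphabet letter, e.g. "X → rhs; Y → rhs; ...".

  step 0 ⇒ step 1: CDC ⇒ BC·DBA·BC
    C ↦ BC
    D ↦ DBA
    A ↦ C  (constrained at step 1)
    B ↦ BCC  (constrained at step 1)

A->C, B->BCC, C->BC, D->DBA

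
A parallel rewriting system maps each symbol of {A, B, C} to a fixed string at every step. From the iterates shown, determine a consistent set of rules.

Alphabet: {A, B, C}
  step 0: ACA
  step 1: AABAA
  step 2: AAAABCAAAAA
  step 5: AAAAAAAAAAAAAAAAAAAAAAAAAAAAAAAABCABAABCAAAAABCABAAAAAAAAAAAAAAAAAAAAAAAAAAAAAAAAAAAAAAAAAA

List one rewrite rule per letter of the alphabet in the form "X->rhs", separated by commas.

A->AA, B->BCA, C->B

  step 1 ⇒ step 2: AABAA ⇒ AA·AA·BCA·AA·AA
    A ↦ AA
    B ↦ BCA
  step 0 ⇒ step 1: ACA ⇒ AA·B·AA
    C ↦ B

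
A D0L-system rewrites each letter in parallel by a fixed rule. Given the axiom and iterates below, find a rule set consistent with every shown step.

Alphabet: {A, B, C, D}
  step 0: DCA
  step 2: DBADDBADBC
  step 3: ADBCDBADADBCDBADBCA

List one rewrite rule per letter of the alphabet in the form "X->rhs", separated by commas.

A->DB, B->BC, C->A, D->AD

  step 2 ⇒ step 3: DBADDBADBC ⇒ AD·BC·DB·AD·AD·BC·DB·AD·BC·A
    A ↦ DB
    B ↦ BC
    C ↦ A
    D ↦ AD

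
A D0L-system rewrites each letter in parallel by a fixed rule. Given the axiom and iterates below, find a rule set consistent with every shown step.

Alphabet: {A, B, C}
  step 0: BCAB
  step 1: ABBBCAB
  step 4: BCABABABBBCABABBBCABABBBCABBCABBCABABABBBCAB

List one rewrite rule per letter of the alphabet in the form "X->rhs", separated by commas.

A->BC, B->AB, C->B

  step 0 ⇒ step 1: BCAB ⇒ AB·B·BC·AB
    A ↦ BC
    B ↦ AB
    C ↦ B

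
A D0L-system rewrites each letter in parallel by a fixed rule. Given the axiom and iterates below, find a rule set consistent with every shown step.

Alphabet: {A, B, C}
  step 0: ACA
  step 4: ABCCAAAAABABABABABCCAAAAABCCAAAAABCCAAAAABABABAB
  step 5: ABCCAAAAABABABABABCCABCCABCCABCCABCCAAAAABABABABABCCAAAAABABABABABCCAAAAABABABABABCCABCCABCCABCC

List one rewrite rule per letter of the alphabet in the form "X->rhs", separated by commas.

  step 4 ⇒ step 5: ABCCAAAAABABABABABCCAAAAABCCAAAAABCCAAAAABABABAB ⇒ AB·CC·AA·AA·AB·AB·AB·AB·AB·CC·AB·CC·AB·CC·AB·CC·AB·CC·AA·AA·AB·AB·AB·AB·AB·CC·AA·AA·AB·AB·AB·AB·AB·CC·AA·AA·AB·AB·AB·AB·AB·CC·AB·CC·AB·CC·AB·CC
    A ↦ AB
    B ↦ CC
    C ↦ AA

A->AB, B->CC, C->AA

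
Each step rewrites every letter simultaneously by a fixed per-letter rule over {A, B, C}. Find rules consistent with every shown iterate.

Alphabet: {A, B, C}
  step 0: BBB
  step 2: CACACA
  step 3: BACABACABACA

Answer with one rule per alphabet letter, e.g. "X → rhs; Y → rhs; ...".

A->CA, B->A, C->BA

  step 2 ⇒ step 3: CACACA ⇒ BA·CA·BA·CA·BA·CA
    A ↦ CA
    C ↦ BA
    B ↦ A  (constrained at step 0)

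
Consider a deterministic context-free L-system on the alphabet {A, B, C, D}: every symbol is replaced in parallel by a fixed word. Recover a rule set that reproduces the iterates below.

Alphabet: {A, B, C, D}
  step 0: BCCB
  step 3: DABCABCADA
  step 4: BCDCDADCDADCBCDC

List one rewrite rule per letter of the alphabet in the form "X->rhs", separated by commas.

A->DC, B->D, C->A, D->BC

  step 3 ⇒ step 4: DABCABCADA ⇒ BC·DC·D·A·DC·D·A·DC·BC·DC
    A ↦ DC
    B ↦ D
    C ↦ A
    D ↦ BC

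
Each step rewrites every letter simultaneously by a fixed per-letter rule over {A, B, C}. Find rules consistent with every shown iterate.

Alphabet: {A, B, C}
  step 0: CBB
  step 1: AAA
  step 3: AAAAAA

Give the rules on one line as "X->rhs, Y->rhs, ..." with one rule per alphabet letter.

A->CB, B->A, C->A

  step 0 ⇒ step 1: CBB ⇒ A·A·A
    B ↦ A
    C ↦ A
    A ↦ CB  (constrained at step 1)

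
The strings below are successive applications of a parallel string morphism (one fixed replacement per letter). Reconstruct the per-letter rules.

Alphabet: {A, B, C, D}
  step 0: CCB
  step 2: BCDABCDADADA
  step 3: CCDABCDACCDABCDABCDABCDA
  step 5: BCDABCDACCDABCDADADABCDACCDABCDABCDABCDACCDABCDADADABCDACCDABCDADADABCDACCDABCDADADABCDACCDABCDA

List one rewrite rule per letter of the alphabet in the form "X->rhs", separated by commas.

  step 2 ⇒ step 3: BCDABCDADADA ⇒ CC·DA·BC·DA·CC·DA·BC·DA·BC·DA·BC·DA
    A ↦ DA
    B ↦ CC
    C ↦ DA
    D ↦ BC

A->DA, B->CC, C->DA, D->BC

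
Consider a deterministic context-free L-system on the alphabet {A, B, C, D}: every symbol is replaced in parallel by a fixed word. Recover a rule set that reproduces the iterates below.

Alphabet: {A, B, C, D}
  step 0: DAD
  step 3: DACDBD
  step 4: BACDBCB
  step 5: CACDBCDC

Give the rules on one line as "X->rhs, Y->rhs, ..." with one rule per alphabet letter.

  step 4 ⇒ step 5: BACDBCB ⇒ C·AC·D·B·C·D·C
    A ↦ AC
    B ↦ C
    C ↦ D
    D ↦ B

A->AC, B->C, C->D, D->B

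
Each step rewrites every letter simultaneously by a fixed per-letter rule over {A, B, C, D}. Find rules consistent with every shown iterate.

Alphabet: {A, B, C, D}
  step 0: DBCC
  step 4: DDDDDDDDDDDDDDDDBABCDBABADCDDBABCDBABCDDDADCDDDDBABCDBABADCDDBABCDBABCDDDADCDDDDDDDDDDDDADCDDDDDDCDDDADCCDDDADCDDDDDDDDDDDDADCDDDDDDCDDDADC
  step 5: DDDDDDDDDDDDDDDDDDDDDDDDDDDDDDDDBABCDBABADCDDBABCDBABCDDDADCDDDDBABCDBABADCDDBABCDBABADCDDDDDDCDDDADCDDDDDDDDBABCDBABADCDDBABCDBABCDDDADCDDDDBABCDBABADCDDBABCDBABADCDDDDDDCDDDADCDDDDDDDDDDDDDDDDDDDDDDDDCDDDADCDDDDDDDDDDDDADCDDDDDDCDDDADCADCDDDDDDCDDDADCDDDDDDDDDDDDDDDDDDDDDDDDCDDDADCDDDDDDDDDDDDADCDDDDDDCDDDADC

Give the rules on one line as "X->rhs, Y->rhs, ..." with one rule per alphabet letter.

A->CD, B->BAB, C->ADC, D->DD

  step 4 ⇒ step 5: DDDDDDDDDDDDDDDDBABCDBABADCDDBABCDBABCDDDADCDDDDBABCDBABADCDDBABCDBABCDDDADCDDDDDDDDDDDDADCDDDDDDCDDDADCCDDDADCDDDDDDDDDDDDADCDDDDDDCDDDADC ⇒ DD·DD·DD·DD·DD·DD·DD·DD·DD·DD·DD·DD·DD·DD·DD·DD·BAB·CD·BAB·ADC·DD·BAB·CD·BAB·CD·DD·ADC·DD·DD·BAB·CD·BAB·ADC·DD·BAB·CD·BAB·ADC·DD·DD·DD·CD·DD·ADC·DD·DD·DD·DD·BAB·CD·BAB·ADC·DD·BAB·CD·BAB·CD·DD·ADC·DD·DD·BAB·CD·BAB·ADC·DD·BAB·CD·BAB·ADC·DD·DD·DD·CD·DD·ADC·DD·DD·DD·DD·DD·DD·DD·DD·DD·DD·DD·DD·CD·DD·ADC·DD·DD·DD·DD·DD·DD·ADC·DD·DD·DD·CD·DD·ADC·ADC·DD·DD·DD·CD·DD·ADC·DD·DD·DD·DD·DD·DD·DD·DD·DD·DD·DD·DD·CD·DD·ADC·DD·DD·DD·DD·DD·DD·ADC·DD·DD·DD·CD·DD·ADC
    A ↦ CD
    B ↦ BAB
    C ↦ ADC
    D ↦ DD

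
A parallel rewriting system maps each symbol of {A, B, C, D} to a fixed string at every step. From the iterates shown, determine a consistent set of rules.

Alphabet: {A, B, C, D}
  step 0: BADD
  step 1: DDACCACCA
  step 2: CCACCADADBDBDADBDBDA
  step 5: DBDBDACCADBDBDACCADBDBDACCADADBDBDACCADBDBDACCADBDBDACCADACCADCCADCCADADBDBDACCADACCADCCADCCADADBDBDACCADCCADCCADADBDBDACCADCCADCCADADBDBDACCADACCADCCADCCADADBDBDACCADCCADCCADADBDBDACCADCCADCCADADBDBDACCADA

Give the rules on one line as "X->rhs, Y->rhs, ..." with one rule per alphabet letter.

A->DA, B->D, C->DB, D->CCA

  step 1 ⇒ step 2: DDACCACCA ⇒ CCA·CCA·DA·DB·DB·DA·DB·DB·DA
    A ↦ DA
    C ↦ DB
    D ↦ CCA
  step 0 ⇒ step 1: BADD ⇒ D·DA·CCA·CCA
    B ↦ D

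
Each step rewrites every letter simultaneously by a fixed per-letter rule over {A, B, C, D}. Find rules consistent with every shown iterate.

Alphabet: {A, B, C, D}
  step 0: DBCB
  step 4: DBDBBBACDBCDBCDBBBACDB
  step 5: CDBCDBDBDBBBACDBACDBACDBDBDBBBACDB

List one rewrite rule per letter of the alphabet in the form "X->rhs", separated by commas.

A->BB, B->DB, C->A, D->C

  step 4 ⇒ step 5: DBDBBBACDBCDBCDBBBACDB ⇒ C·DB·C·DB·DB·DB·BB·A·C·DB·A·C·DB·A·C·DB·DB·DB·BB·A·C·DB
    A ↦ BB
    B ↦ DB
    C ↦ A
    D ↦ C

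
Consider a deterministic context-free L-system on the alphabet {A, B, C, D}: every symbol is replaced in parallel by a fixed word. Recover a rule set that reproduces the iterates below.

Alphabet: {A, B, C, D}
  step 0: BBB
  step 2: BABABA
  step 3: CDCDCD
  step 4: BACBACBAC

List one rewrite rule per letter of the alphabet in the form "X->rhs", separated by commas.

A->D, B->C, C->BA, D->C

  step 3 ⇒ step 4: CDCDCD ⇒ BA·C·BA·C·BA·C
    C ↦ BA
    D ↦ C
  step 2 ⇒ step 3: BABABA ⇒ C·D·C·D·C·D
    A ↦ D
  step 2 ⇒ step 3: BABABA ⇒ C·D·C·D·C·D
    B ↦ C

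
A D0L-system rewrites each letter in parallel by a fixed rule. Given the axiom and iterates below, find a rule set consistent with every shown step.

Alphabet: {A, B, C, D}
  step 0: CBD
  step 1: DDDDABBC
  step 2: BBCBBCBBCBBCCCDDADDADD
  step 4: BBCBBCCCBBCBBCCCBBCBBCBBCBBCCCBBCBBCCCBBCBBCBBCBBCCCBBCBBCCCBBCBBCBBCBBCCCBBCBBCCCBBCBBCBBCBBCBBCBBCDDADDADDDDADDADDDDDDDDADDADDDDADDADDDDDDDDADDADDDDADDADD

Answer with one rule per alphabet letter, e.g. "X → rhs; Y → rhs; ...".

A->CC, B->DDA, C->DD, D->BBC

  step 1 ⇒ step 2: DDDDABBC ⇒ BBC·BBC·BBC·BBC·CC·DDA·DDA·DD
    A ↦ CC
    B ↦ DDA
    C ↦ DD
    D ↦ BBC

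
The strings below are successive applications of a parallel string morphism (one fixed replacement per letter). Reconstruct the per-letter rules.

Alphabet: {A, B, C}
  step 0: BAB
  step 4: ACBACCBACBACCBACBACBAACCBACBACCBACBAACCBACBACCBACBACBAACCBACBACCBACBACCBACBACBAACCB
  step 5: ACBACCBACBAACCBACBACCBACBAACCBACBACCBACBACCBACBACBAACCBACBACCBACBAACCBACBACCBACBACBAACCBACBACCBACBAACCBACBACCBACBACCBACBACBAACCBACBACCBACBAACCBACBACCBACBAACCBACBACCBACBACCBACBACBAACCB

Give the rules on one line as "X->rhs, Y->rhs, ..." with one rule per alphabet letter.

A->ACB, B->CCB, C->A

  step 4 ⇒ step 5: ACBACCBACBACCBACBACBAACCBACBACCBACBAACCBACBACCBACBACBAACCBACBACCBACBACCBACBACBAACCB ⇒ ACB·A·CCB·ACB·A·A·CCB·ACB·A·CCB·ACB·A·A·CCB·ACB·A·CCB·ACB·A·CCB·ACB·ACB·A·A·CCB·ACB·A·CCB·ACB·A·A·CCB·ACB·A·CCB·ACB·ACB·A·A·CCB·ACB·A·CCB·ACB·A·A·CCB·ACB·A·CCB·ACB·A·CCB·ACB·ACB·A·A·CCB·ACB·A·CCB·ACB·A·A·CCB·ACB·A·CCB·ACB·A·A·CCB·ACB·A·CCB·ACB·A·CCB·ACB·ACB·A·A·CCB
    A ↦ ACB
    B ↦ CCB
    C ↦ A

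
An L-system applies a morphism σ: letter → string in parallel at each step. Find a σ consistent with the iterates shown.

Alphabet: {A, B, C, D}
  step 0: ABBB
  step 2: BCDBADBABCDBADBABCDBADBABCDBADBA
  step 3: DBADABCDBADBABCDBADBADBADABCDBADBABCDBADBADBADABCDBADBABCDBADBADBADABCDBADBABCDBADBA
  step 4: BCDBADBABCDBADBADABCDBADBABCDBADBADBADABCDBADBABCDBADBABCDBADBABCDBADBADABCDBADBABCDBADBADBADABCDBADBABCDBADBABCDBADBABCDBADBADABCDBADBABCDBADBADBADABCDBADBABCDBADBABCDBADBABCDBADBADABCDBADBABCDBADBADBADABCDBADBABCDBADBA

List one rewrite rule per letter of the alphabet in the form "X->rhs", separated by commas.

A->DBA, B->DBA, C->DA, D->BC

  step 3 ⇒ step 4: DBADABCDBADBABCDBADBADBADABCDBADBABCDBADBADBADABCDBADBABCDBADBADBADABCDBADBABCDBADBA ⇒ BC·DBA·DBA·BC·DBA·DBA·DA·BC·DBA·DBA·BC·DBA·DBA·DBA·DA·BC·DBA·DBA·BC·DBA·DBA·BC·DBA·DBA·BC·DBA·DBA·DA·BC·DBA·DBA·BC·DBA·DBA·DBA·DA·BC·DBA·DBA·BC·DBA·DBA·BC·DBA·DBA·BC·DBA·DBA·DA·BC·DBA·DBA·BC·DBA·DBA·DBA·DA·BC·DBA·DBA·BC·DBA·DBA·BC·DBA·DBA·BC·DBA·DBA·DA·BC·DBA·DBA·BC·DBA·DBA·DBA·DA·BC·DBA·DBA·BC·DBA·DBA
    A ↦ DBA
    B ↦ DBA
    C ↦ DA
    D ↦ BC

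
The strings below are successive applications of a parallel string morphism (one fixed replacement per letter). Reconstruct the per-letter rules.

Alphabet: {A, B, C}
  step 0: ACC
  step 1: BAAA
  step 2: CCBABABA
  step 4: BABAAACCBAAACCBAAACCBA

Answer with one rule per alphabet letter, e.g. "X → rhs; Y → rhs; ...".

  step 1 ⇒ step 2: BAAA ⇒ CC·BA·BA·BA
    A ↦ BA
    B ↦ CC
  step 0 ⇒ step 1: ACC ⇒ BA·A·A
    C ↦ A

A->BA, B->CC, C->A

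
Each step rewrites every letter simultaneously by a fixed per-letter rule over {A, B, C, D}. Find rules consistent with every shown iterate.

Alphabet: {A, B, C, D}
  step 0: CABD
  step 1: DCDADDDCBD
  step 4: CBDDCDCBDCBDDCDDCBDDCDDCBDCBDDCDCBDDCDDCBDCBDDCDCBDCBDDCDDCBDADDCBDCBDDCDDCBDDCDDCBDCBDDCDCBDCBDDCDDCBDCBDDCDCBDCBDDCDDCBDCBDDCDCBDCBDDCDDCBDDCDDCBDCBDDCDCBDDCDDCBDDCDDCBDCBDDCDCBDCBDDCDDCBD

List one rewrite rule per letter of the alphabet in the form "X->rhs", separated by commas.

A->ADD, B->D, C->DCD, D->CBD

  step 0 ⇒ step 1: CABD ⇒ DCD·ADD·D·CBD
    A ↦ ADD
    B ↦ D
    C ↦ DCD
    D ↦ CBD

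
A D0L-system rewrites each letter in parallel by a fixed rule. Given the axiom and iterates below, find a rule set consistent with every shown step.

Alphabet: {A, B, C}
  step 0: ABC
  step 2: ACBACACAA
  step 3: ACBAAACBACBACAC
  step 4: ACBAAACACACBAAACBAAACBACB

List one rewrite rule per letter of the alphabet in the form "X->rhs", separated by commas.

  step 3 ⇒ step 4: ACBAAACBACBACAC ⇒ AC·B·AA·AC·AC·AC·B·AA·AC·B·AA·AC·B·AC·B
    A ↦ AC
    B ↦ AA
    C ↦ B

A->AC, B->AA, C->B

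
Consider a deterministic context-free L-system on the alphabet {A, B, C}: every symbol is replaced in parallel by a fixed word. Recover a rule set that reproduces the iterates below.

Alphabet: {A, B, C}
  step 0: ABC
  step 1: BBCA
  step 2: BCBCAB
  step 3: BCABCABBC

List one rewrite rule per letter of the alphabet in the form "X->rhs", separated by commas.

A->B, B->BC, C->A

  step 2 ⇒ step 3: BCBCAB ⇒ BC·A·BC·A·B·BC
    A ↦ B
    B ↦ BC
    C ↦ A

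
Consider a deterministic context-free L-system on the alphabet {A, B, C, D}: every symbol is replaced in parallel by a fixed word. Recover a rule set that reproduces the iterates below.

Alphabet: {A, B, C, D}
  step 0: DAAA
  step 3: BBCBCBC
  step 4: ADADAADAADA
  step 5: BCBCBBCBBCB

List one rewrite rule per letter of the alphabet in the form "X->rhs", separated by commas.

A->B, B->AD, C->A, D->C

  step 4 ⇒ step 5: ADADAADAADA ⇒ B·C·B·C·B·B·C·B·B·C·B
    A ↦ B
    D ↦ C
  step 3 ⇒ step 4: BBCBCBC ⇒ AD·AD·A·AD·A·AD·A
    B ↦ AD
  step 3 ⇒ step 4: BBCBCBC ⇒ AD·AD·A·AD·A·AD·A
    C ↦ A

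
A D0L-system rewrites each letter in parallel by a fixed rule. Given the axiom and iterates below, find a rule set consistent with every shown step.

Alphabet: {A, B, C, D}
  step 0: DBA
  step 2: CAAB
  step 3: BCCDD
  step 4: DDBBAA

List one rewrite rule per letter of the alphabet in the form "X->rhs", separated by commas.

A->C, B->DD, C->B, D->A

  step 3 ⇒ step 4: BCCDD ⇒ DD·B·B·A·A
    B ↦ DD
    C ↦ B
    D ↦ A
  step 2 ⇒ step 3: CAAB ⇒ B·C·C·DD
    A ↦ C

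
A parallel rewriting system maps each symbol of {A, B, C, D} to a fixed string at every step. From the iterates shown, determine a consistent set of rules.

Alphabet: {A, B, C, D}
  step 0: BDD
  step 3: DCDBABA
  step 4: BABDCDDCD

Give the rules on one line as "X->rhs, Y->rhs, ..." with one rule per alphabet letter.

  step 3 ⇒ step 4: DCDBABA ⇒ B·A·B·DC·D·DC·D
    A ↦ D
    B ↦ DC
    C ↦ A
    D ↦ B

A->D, B->DC, C->A, D->B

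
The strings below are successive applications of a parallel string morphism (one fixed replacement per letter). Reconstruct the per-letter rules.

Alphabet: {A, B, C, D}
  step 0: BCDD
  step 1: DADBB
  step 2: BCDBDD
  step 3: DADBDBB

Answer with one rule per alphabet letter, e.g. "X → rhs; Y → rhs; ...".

  step 2 ⇒ step 3: BCDBDD ⇒ D·AD·B·D·B·B
    B ↦ D
    C ↦ AD
    D ↦ B
  step 1 ⇒ step 2: DADBB ⇒ B·CD·B·D·D
    A ↦ CD

A->CD, B->D, C->AD, D->B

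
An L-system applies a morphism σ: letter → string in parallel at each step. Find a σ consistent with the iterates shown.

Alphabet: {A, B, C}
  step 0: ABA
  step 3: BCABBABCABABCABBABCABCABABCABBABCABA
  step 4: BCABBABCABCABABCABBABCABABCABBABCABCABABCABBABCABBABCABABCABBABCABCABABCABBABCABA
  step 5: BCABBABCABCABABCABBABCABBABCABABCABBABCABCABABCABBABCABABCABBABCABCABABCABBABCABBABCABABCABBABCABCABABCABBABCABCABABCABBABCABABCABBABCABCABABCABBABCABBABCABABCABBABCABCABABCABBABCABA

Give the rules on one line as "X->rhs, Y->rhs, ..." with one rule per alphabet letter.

A->BA, B->BCA, C->B

  step 4 ⇒ step 5: BCABBABCABCABABCABBABCABABCABBABCABCABABCABBABCABBABCABABCABBABCABCABABCABBABCABA ⇒ BCA·B·BA·BCA·BCA·BA·BCA·B·BA·BCA·B·BA·BCA·BA·BCA·B·BA·BCA·BCA·BA·BCA·B·BA·BCA·BA·BCA·B·BA·BCA·BCA·BA·BCA·B·BA·BCA·B·BA·BCA·BA·BCA·B·BA·BCA·BCA·BA·BCA·B·BA·BCA·BCA·BA·BCA·B·BA·BCA·BA·BCA·B·BA·BCA·BCA·BA·BCA·B·BA·BCA·B·BA·BCA·BA·BCA·B·BA·BCA·BCA·BA·BCA·B·BA·BCA·BA
    A ↦ BA
    B ↦ BCA
    C ↦ B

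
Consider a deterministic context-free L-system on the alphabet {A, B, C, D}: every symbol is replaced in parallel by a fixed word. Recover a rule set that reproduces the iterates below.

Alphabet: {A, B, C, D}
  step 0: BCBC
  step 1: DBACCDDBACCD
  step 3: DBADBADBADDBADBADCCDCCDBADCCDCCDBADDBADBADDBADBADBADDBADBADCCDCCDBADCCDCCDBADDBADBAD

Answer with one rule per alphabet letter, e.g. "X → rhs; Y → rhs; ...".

A->D, B->DBA, C->CCD, D->BAD

  step 0 ⇒ step 1: BCBC ⇒ DBA·CCD·DBA·CCD
    B ↦ DBA
    C ↦ CCD
    A ↦ D  (constrained at step 1)
    D ↦ BAD  (constrained at step 1)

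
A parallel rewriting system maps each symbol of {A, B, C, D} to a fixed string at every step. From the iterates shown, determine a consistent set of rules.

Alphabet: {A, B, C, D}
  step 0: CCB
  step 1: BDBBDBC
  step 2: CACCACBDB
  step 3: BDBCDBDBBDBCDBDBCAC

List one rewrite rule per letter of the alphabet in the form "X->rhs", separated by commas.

A->CD, B->C, C->BDB, D->A

  step 2 ⇒ step 3: CACCACBDB ⇒ BDB·CD·BDB·BDB·CD·BDB·C·A·C
    A ↦ CD
    B ↦ C
    C ↦ BDB
    D ↦ A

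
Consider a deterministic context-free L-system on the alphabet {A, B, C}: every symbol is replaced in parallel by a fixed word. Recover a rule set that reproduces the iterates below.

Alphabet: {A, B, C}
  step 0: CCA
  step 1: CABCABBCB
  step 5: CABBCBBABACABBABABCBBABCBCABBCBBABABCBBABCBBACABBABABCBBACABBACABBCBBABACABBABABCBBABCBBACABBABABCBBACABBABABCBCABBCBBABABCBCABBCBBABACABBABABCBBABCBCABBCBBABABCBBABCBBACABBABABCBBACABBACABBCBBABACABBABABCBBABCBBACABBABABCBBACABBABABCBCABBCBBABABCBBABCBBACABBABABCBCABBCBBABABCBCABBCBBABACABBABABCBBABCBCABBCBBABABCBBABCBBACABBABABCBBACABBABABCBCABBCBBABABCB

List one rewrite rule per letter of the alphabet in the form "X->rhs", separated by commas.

  step 0 ⇒ step 1: CCA ⇒ CAB·CAB·BCB
    A ↦ BCB
    C ↦ CAB
    B ↦ BA  (constrained at step 1)

A->BCB, B->BA, C->CAB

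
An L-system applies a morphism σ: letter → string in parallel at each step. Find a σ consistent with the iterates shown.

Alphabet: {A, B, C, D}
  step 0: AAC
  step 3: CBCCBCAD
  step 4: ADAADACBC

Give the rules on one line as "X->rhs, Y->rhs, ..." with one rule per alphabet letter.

  step 3 ⇒ step 4: CBCCBCAD ⇒ A·D·A·A·D·A·CB·C
    A ↦ CB
    B ↦ D
    C ↦ A
    D ↦ C

A->CB, B->D, C->A, D->C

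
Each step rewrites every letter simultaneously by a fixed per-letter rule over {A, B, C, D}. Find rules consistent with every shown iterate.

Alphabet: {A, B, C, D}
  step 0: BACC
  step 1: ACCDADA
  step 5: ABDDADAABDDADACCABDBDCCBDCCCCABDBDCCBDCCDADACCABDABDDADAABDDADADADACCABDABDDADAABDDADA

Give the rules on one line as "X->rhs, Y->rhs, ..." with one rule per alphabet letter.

  step 0 ⇒ step 1: BACC ⇒ A·CC·DA·DA
    A ↦ CC
    B ↦ A
    C ↦ DA
    D ↦ BD  (constrained at step 1)

A->CC, B->A, C->DA, D->BD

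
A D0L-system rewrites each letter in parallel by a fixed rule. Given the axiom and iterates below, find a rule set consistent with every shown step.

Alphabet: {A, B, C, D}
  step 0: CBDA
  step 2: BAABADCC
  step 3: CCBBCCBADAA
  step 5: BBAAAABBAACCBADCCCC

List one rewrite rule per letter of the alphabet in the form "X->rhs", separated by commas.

  step 2 ⇒ step 3: BAABADCC ⇒ CC·B·B·CC·B·AD·A·A
    A ↦ B
    B ↦ CC
    C ↦ A
    D ↦ AD

A->B, B->CC, C->A, D->AD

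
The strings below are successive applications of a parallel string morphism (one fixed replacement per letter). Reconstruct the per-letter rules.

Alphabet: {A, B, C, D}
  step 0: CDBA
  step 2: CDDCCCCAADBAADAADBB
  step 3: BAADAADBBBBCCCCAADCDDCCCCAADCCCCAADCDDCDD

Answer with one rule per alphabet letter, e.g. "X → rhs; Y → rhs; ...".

A->CC, B->CDD, C->B, D->AAD

  step 2 ⇒ step 3: CDDCCCCAADBAADAADBB ⇒ B·AAD·AAD·B·B·B·B·CC·CC·AAD·CDD·CC·CC·AAD·CC·CC·AAD·CDD·CDD
    A ↦ CC
    B ↦ CDD
    C ↦ B
    D ↦ AAD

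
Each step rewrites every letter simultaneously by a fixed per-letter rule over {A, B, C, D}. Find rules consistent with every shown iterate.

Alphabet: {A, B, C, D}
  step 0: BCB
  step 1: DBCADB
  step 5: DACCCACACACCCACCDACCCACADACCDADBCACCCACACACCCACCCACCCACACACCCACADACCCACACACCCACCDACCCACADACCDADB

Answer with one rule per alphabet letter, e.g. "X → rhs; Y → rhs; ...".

  step 0 ⇒ step 1: BCB ⇒ DB·CA·DB
    B ↦ DB
    C ↦ CA
    A ↦ CC  (constrained at step 1)
    D ↦ DA  (constrained at step 1)

A->CC, B->DB, C->CA, D->DA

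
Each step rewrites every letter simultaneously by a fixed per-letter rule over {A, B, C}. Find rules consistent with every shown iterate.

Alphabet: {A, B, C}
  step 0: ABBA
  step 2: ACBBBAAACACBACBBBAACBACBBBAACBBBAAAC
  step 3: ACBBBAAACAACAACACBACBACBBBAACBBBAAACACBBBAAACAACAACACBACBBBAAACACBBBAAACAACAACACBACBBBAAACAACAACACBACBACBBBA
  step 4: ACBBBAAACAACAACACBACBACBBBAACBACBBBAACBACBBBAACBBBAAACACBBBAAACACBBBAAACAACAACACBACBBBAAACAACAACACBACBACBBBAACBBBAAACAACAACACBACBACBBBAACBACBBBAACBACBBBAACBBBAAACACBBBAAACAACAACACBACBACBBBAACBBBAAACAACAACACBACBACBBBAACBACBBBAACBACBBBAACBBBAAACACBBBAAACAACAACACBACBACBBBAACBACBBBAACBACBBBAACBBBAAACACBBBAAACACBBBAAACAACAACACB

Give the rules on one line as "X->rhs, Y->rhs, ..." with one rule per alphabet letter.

A->ACB, B->AAC, C->BBA

  step 3 ⇒ step 4: ACBBBAAACAACAACACBACBACBBBAACBBBAAACACBBBAAACAACAACACBACBBBAAACACBBBAAACAACAACACBACBBBAAACAACAACACBACBACBBBA ⇒ ACB·BBA·AAC·AAC·AAC·ACB·ACB·ACB·BBA·ACB·ACB·BBA·ACB·ACB·BBA·ACB·BBA·AAC·ACB·BBA·AAC·ACB·BBA·AAC·AAC·AAC·ACB·ACB·BBA·AAC·AAC·AAC·ACB·ACB·ACB·BBA·ACB·BBA·AAC·AAC·AAC·ACB·ACB·ACB·BBA·ACB·ACB·BBA·ACB·ACB·BBA·ACB·BBA·AAC·ACB·BBA·AAC·AAC·AAC·ACB·ACB·ACB·BBA·ACB·BBA·AAC·AAC·AAC·ACB·ACB·ACB·BBA·ACB·ACB·BBA·ACB·ACB·BBA·ACB·BBA·AAC·ACB·BBA·AAC·AAC·AAC·ACB·ACB·ACB·BBA·ACB·ACB·BBA·ACB·ACB·BBA·ACB·BBA·AAC·ACB·BBA·AAC·ACB·BBA·AAC·AAC·AAC·ACB
    A ↦ ACB
    B ↦ AAC
    C ↦ BBA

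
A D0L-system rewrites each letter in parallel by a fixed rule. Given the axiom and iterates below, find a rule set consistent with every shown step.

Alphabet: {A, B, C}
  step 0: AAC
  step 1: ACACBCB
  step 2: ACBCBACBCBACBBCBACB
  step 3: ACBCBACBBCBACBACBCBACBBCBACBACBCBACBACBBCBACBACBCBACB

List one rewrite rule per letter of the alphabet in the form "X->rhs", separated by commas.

  step 2 ⇒ step 3: ACBCBACBCBACBBCBACB ⇒ AC·BCB·ACB·BCB·ACB·AC·BCB·ACB·BCB·ACB·AC·BCB·ACB·ACB·BCB·ACB·AC·BCB·ACB
    A ↦ AC
    B ↦ ACB
    C ↦ BCB

A->AC, B->ACB, C->BCB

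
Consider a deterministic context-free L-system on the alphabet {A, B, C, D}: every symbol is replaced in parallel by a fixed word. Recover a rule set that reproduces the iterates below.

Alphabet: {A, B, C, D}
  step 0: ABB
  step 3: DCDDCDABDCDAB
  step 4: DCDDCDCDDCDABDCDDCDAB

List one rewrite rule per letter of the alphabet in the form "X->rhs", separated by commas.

  step 3 ⇒ step 4: DCDDCDABDCDAB ⇒ DC·D·DC·DC·D·DC·D·AB·DC·D·DC·D·AB
    A ↦ D
    B ↦ AB
    C ↦ D
    D ↦ DC

A->D, B->AB, C->D, D->DC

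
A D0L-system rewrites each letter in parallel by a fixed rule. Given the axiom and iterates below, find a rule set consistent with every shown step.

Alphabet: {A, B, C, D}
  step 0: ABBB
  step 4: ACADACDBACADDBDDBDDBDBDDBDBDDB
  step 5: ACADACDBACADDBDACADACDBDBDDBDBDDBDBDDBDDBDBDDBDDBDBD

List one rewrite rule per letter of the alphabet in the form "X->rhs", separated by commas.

  step 4 ⇒ step 5: ACADACDBACADDBDDBDDBDBDDBDBDDB ⇒ AC·AD·AC·DB·AC·AD·DB·D·AC·AD·AC·DB·DB·D·DB·DB·D·DB·DB·D·DB·D·DB·DB·D·DB·D·DB·DB·D
    A ↦ AC
    B ↦ D
    C ↦ AD
    D ↦ DB

A->AC, B->D, C->AD, D->DB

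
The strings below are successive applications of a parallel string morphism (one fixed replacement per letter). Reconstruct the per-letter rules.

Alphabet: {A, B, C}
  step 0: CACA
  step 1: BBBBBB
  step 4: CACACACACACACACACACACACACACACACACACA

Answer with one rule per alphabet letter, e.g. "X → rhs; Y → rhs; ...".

  step 0 ⇒ step 1: CACA ⇒ BB·B·BB·B
    A ↦ B
    C ↦ BB
    B ↦ CA  (constrained at step 1)

A->B, B->CA, C->BB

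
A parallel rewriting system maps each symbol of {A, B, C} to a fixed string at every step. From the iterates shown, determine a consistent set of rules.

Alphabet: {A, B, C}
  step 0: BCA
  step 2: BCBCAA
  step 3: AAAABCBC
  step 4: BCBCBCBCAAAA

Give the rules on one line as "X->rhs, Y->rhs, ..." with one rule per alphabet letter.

  step 3 ⇒ step 4: AAAABCBC ⇒ BC·BC·BC·BC·A·A·A·A
    A ↦ BC
    B ↦ A
    C ↦ A

A->BC, B->A, C->A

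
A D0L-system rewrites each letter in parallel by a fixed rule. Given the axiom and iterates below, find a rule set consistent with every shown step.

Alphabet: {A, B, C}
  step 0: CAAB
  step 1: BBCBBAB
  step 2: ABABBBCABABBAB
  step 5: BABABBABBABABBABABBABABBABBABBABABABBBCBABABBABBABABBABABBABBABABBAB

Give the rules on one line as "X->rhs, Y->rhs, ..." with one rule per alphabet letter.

A->B, B->AB, C->BBC

  step 1 ⇒ step 2: BBCBBAB ⇒ AB·AB·BBC·AB·AB·B·AB
    A ↦ B
    B ↦ AB
    C ↦ BBC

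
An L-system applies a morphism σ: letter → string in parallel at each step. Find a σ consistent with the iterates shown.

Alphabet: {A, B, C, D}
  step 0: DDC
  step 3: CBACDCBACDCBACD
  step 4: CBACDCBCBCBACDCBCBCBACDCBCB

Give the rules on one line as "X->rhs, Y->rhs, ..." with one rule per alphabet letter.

A->CD, B->A, C->CB, D->CB

  step 3 ⇒ step 4: CBACDCBACDCBACD ⇒ CB·A·CD·CB·CB·CB·A·CD·CB·CB·CB·A·CD·CB·CB
    A ↦ CD
    B ↦ A
    C ↦ CB
    D ↦ CB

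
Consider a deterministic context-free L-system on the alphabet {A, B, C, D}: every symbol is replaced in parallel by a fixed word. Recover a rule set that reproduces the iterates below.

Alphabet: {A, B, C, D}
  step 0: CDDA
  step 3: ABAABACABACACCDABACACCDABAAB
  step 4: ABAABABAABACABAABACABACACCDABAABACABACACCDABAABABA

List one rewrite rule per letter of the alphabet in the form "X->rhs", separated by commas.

A->AB, B->A, C->AC, D->CD

  step 3 ⇒ step 4: ABAABACABACACCDABACACCDABAAB ⇒ AB·A·AB·AB·A·AB·AC·AB·A·AB·AC·AB·AC·AC·CD·AB·A·AB·AC·AB·AC·AC·CD·AB·A·AB·AB·A
    A ↦ AB
    B ↦ A
    C ↦ AC
    D ↦ CD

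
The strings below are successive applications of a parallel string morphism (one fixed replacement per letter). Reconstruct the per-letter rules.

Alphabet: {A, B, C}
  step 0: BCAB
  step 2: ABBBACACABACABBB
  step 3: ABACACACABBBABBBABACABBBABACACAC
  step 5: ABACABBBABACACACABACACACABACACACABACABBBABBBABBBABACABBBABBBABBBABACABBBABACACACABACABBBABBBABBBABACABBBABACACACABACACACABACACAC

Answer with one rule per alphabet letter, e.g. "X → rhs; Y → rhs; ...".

A->AB, B->AC, C->BB

  step 2 ⇒ step 3: ABBBACACABACABBB ⇒ AB·AC·AC·AC·AB·BB·AB·BB·AB·AC·AB·BB·AB·AC·AC·AC
    A ↦ AB
    B ↦ AC
    C ↦ BB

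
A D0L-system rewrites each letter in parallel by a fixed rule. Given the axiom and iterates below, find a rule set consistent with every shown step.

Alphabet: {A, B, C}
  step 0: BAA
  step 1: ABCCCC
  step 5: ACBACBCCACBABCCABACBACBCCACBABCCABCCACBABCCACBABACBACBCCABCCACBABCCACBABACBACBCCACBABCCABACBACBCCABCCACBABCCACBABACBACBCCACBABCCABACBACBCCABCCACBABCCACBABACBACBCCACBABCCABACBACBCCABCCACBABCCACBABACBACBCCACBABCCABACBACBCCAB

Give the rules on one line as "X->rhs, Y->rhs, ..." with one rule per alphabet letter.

  step 0 ⇒ step 1: BAA ⇒ AB·CC·CC
    A ↦ CC
    B ↦ AB
    C ↦ ACB  (constrained at step 1)

A->CC, B->AB, C->ACB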